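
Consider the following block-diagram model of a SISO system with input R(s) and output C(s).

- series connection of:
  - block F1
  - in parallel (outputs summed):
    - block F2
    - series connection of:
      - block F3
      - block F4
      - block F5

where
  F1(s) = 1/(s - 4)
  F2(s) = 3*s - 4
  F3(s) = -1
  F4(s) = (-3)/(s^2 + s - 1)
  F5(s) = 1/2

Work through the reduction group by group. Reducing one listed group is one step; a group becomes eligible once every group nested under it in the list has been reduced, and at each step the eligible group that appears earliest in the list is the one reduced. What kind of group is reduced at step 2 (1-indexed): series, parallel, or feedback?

Step 1. cascade F3, F4, F5
Step 2. add F2, (F3*F4*F5) (parallel)
Step 3. multiply F1, (F2+(F3*F4*F5)) (series)
The group at step 2 is a parallel group.

Therefore the answer is parallel.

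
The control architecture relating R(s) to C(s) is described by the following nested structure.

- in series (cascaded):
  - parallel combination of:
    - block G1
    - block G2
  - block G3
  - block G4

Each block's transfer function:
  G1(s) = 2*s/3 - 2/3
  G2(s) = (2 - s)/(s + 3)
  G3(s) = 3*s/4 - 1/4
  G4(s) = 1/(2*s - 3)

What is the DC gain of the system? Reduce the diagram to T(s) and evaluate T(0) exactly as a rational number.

Step 1. reduce the parallel group G1, G2 -> (2*s^2 + s)/(3*s + 9)
Step 2. series reduction of (G1+G2), G3, G4 -> (6*s^3 + s^2 - s)/(24*s^2 + 36*s - 108)
Evaluating the step-2 result (the overall T(s)) at s = 0 gives T(0) = 0/(-108) = 0.

Therefore the answer is 0.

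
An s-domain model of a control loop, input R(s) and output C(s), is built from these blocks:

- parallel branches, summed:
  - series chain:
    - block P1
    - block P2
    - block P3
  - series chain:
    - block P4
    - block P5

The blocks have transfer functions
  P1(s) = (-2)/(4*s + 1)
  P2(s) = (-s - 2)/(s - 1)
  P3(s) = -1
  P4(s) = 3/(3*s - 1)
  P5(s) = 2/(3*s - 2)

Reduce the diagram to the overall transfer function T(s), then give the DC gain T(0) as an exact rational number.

Step 1 - cascade P1, P2, P3: (-2*s - 4)/(4*s^2 - 3*s - 1)
Step 2 - combine P4, P5 in series: 6/(9*s^2 - 9*s + 2)
Step 3 - reduce the parallel group (P1*P2*P3), (P4*P5): (-18*s^3 + 6*s^2 + 14*s - 14)/(36*s^4 - 63*s^3 + 26*s^2 + 3*s - 2)
The step-3 result is T(s). Setting s = 0: T(0) = -14/(-2) = 7.

Therefore the answer is 7.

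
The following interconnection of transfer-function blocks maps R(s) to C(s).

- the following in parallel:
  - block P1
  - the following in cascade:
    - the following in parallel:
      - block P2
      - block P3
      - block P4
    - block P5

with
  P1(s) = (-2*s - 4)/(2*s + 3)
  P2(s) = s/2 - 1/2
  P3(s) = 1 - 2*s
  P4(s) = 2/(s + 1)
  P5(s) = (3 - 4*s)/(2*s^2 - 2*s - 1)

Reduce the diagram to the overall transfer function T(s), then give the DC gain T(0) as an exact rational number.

Answer: -53/6

Working:
Step 1: parallel reduction of P2, P3, P4 -> (-3*s^2 - 2*s + 5)/(2*s + 2)
Step 2: reduce the series chain (P2+P3+P4), P5 -> (12*s^3 - s^2 - 26*s + 15)/(4*s^3 - 6*s - 2)
Step 3: add P1, ((P2+P3+P4)*P5) (parallel) -> (16*s^4 + 18*s^3 - 43*s^2 - 20*s + 53)/(8*s^4 + 12*s^3 - 12*s^2 - 22*s - 6)
DC gain: substitute s = 0 into T(s) from step 3: T(0) = 53/(-6) = -53/6.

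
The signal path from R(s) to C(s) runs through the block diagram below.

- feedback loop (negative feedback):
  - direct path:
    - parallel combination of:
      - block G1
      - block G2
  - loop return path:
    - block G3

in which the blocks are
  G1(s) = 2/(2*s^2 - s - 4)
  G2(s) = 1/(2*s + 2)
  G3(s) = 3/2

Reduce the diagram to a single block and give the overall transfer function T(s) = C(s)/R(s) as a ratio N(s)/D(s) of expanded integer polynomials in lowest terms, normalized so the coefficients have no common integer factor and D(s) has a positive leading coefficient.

First reduce the diagram to T(s).

1. sum the parallel branches G1, G2 = (2*s^2 + 3*s)/(4*s^3 + 2*s^2 - 10*s - 8)
2. apply the feedback formula to (G1+G2), G3; the result is T(s) itself (integer coefficients, no common factor, positive leading denominator coefficient)

Answer: (4*s^2 + 6*s)/(8*s^3 + 10*s^2 - 11*s - 16)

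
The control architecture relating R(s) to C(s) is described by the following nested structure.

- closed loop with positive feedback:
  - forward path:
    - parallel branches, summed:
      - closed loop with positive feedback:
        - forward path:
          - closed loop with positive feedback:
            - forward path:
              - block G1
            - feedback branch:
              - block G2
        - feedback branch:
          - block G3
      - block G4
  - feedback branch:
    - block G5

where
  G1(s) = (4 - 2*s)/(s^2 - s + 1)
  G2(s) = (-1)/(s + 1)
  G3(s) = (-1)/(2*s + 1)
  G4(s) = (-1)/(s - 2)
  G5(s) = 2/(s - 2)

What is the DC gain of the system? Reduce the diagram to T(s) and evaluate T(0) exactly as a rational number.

Step 1 - reduce the feedback loop with forward G1 and return G2; result (-2*s^2 + 2*s + 4)/(s^3 - 2*s + 5)
Step 2 - collapse the loop ([G1/(1-G1*G2)] forward, G3 return); result (-4*s^3 + 2*s^2 + 10*s + 4)/(2*s^4 + s^3 - 6*s^2 + 10*s + 9)
Step 3 - reduce the parallel group [[G1/(1-G1*G2)]/(1-[G1/(1-G1*G2)]*G3)], G4; result (-6*s^4 + 9*s^3 + 12*s^2 - 26*s - 17)/(2*s^5 - 3*s^4 - 8*s^3 + 22*s^2 - 11*s - 18)
Step 4 - feedback reduction of ([[G1/(1-G1*G2)]/(1-[G1/(1-G1*G2)]*G3)]+G4), G5; result (-6*s^5 + 21*s^4 - 6*s^3 - 50*s^2 + 35*s + 34)/(2*s^6 - 7*s^5 + 10*s^4 + 20*s^3 - 79*s^2 + 56*s + 70)
Evaluating the step-4 result (the overall T(s)) at s = 0 gives T(0) = 34/70 = 17/35.

Final answer: 17/35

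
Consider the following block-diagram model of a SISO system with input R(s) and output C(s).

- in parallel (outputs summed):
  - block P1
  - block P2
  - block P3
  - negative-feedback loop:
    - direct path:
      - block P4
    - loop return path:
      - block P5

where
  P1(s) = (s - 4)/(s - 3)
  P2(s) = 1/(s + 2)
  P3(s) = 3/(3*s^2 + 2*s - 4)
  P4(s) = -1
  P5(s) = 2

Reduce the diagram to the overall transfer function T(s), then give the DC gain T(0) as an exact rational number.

Answer: 25/12

Working:
Step 1: apply the feedback formula to P4, P5 gives 1
Step 2: parallel reduction of P1, P2, P3, [P4/(1+P4*P5)] gives (6*s^4 - 2*s^3 - 60*s^2 - 29*s + 50)/(3*s^4 - s^3 - 24*s^2 - 8*s + 24)
Evaluating the step-2 result (the overall T(s)) at s = 0 gives T(0) = 50/24 = 25/12.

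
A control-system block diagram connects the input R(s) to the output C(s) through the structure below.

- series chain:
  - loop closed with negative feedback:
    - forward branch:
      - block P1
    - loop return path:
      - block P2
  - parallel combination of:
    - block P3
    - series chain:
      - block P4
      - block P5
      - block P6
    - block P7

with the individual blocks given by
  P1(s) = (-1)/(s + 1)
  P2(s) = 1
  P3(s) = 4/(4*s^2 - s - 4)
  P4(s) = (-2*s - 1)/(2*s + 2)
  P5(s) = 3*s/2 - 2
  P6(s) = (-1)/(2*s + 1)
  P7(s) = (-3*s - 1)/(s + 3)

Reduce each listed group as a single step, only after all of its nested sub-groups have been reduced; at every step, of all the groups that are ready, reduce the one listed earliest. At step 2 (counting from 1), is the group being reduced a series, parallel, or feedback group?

Step 1: feedback reduction of P1, P2
Step 2: cascade P4, P5, P6
Step 3: sum the parallel branches P3, (P4*P5*P6), P7
Step 4: cascade [P1/(1+P1*P2)], (P3+(P4*P5*P6)+P7)
At step 2 the group reduced is series.

Answer: series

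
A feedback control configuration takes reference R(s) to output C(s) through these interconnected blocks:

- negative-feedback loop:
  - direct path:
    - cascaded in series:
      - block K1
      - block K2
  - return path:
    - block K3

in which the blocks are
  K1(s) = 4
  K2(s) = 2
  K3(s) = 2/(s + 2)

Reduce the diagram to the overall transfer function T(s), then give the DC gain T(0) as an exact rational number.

Step 1: combine K1, K2 in series -> 8
Step 2: apply the feedback formula to (K1*K2), K3 -> (8*s + 16)/(s + 18)
DC gain: substitute s = 0 into T(s) from step 2: T(0) = 16/18 = 8/9.

Hence the answer: 8/9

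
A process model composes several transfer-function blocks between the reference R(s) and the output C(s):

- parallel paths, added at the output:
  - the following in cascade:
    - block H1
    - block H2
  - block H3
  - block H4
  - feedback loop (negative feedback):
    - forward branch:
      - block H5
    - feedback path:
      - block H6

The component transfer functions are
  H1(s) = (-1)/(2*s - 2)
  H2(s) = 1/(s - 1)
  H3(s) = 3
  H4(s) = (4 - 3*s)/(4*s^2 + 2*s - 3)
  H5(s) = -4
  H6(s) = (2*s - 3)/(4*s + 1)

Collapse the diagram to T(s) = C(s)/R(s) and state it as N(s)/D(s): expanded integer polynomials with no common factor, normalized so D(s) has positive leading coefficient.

Reducing step by step:

Step 1 - reduce the series chain H1, H2: (-1)/(2*s^2 - 4*s + 2)
Step 2 - apply the feedback formula to H5, H6: (16*s + 4)/(4*s - 13)
Step 3 - parallel reduction of (H1*H2), H3, H4, [H5/(1+H5*H6)], giving the overall T(s)

Answer: (224*s^5 - 640*s^4 + 394*s^3 + 354*s^2 - 372*s + 67)/(32*s^5 - 152*s^4 + 132*s^3 + 142*s^2 - 232*s + 78)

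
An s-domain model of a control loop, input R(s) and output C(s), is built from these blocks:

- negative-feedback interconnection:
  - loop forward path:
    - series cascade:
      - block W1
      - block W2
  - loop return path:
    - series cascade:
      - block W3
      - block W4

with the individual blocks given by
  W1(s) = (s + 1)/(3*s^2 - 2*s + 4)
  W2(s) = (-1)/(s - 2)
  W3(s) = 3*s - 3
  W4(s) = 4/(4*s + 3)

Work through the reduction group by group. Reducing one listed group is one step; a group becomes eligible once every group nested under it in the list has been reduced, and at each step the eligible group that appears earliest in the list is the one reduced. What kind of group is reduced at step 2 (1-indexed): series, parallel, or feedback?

Step 1. cascade W1, W2
Step 2. reduce the series chain W3, W4
Step 3. feedback reduction of (W1*W2), (W3*W4)
Step 2 collapses a series group.

Final answer: series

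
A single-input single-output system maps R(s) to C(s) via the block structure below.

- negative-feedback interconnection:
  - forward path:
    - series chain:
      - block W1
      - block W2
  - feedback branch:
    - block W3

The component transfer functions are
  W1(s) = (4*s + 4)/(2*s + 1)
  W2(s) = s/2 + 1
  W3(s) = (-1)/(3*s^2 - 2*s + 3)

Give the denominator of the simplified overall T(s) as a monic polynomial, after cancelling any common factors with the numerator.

The answer is s^3 - s^2/2 - s/3 - 1/6.

Reasoning:
1. reduce the series chain W1, W2 = (2*s^2 + 6*s + 4)/(2*s + 1)
2. collapse the loop ((W1*W2) forward, W3 return) = (6*s^4 + 14*s^3 + 6*s^2 + 10*s + 12)/(6*s^3 - 3*s^2 - 2*s - 1)
That last expression is T(s), already simplified. Scaling its denominator by 1/6 (the reciprocal of the leading coefficient) yields the monic denominator.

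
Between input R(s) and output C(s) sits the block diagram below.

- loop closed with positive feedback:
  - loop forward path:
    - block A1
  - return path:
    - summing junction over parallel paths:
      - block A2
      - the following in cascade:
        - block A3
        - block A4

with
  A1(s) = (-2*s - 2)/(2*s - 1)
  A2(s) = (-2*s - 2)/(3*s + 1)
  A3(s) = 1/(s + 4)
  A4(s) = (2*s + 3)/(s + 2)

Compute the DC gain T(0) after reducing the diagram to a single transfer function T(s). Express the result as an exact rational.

Reducing step by step:

Step 1: series reduction of A3, A4: (2*s + 3)/(s^2 + 6*s + 8)
Step 2: sum the parallel branches A2, (A3*A4): (-2*s^3 - 8*s^2 - 17*s - 13)/(3*s^3 + 19*s^2 + 30*s + 8)
Step 3: feedback reduction of A1, (A2+(A3*A4)): (-6*s^4 - 44*s^3 - 98*s^2 - 76*s - 16)/(2*s^4 + 15*s^3 - 9*s^2 - 74*s - 34)
The step-3 result is T(s). Setting s = 0: T(0) = -16/(-34) = 8/17.

Answer: 8/17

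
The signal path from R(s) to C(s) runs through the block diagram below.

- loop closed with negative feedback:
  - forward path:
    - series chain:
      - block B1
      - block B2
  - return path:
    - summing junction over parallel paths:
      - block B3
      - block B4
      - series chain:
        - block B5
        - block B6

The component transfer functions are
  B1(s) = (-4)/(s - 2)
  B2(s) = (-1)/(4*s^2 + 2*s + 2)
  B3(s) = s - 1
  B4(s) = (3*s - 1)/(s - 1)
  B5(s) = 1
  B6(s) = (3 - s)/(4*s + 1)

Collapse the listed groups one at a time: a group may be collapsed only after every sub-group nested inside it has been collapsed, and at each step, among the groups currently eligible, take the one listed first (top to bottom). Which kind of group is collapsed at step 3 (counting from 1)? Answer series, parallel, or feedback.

Answer: parallel

Working:
(1) multiply B1, B2 (series)
(2) cascade B5, B6
(3) add B3, B4, (B5*B6) (parallel)
(4) feedback reduction of (B1*B2), (B3+B4+(B5*B6))
Step 3: parallel.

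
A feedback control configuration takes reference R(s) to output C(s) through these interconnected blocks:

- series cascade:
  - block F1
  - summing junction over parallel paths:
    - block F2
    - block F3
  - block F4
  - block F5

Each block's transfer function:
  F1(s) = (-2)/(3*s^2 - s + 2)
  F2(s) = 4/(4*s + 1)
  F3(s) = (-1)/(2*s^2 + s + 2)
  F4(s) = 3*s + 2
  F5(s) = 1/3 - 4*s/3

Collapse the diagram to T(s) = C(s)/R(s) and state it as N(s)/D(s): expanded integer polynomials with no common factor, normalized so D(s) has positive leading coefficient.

[1] parallel reduction of F2, F3 -> (8*s^2 + 7)/(8*s^3 + 6*s^2 + 9*s + 2)
[2] reduce the series chain F1, (F2+F3), F4, F5, giving the overall T(s)

Answer: (192*s^4 + 80*s^3 + 136*s^2 + 70*s - 28)/(72*s^5 + 30*s^4 + 111*s^3 + 27*s^2 + 48*s + 12)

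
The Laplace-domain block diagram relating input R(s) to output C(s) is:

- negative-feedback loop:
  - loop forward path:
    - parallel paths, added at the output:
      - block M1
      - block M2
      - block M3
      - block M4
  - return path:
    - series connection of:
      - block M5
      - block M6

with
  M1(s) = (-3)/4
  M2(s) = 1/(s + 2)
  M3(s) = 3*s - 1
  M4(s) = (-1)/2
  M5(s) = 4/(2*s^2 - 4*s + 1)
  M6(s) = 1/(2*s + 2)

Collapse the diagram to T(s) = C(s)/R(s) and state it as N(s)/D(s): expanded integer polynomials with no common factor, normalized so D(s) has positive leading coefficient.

(1) combine M1, M2, M3, M4 in parallel -> (12*s^2 + 15*s - 14)/(4*s + 8)
(2) series reduction of M5, M6 -> 2/(2*s^3 - 2*s^2 - 3*s + 1)
(3) apply the feedback formula to (M1+M2+M3+M4), (M5*M6), giving the overall T(s)

Final answer: (24*s^5 + 6*s^4 - 94*s^3 - 5*s^2 + 57*s - 14)/(8*s^4 + 8*s^3 - 4*s^2 + 10*s - 20)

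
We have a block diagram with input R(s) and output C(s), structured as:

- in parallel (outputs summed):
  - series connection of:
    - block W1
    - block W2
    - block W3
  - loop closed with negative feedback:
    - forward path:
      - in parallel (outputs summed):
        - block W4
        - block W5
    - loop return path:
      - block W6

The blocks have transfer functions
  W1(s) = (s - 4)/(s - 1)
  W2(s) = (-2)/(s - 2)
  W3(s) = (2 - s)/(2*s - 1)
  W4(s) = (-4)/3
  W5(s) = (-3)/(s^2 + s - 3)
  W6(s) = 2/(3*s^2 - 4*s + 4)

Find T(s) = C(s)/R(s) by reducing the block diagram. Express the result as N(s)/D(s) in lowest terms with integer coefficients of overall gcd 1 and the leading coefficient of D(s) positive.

(1) cascade W1, W2, W3: (2*s - 8)/(2*s^2 - 3*s + 1)
(2) combine W4, W5 in parallel: (-4*s^2 - 4*s + 3)/(3*s^2 + 3*s - 9)
(3) collapse the loop ((W4+W5) forward, W6 return): (-12*s^4 + 4*s^3 + 9*s^2 - 28*s + 12)/(9*s^4 - 3*s^3 - 35*s^2 + 40*s - 30)
(4) combine (W1*W2*W3), [(W4+W5)/(1+(W4+W5)*W6)] in parallel, giving the overall T(s)

Hence the answer: (-24*s^6 + 62*s^5 - 84*s^4 - 125*s^3 + 477*s^2 - 444*s + 252)/(18*s^6 - 33*s^5 - 52*s^4 + 182*s^3 - 215*s^2 + 130*s - 30)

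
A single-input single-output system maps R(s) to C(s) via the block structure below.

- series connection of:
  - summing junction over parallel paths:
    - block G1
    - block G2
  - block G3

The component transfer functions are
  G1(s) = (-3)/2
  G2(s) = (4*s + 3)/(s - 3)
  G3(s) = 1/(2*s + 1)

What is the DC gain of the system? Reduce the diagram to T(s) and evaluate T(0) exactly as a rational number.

Answer: -5/2

Working:
1. reduce the parallel group G1, G2 = (5*s + 15)/(2*s - 6)
2. multiply (G1+G2), G3 (series) = (5*s + 15)/(4*s^2 - 10*s - 6)
The step-2 result is T(s). Setting s = 0: T(0) = 15/(-6) = -5/2.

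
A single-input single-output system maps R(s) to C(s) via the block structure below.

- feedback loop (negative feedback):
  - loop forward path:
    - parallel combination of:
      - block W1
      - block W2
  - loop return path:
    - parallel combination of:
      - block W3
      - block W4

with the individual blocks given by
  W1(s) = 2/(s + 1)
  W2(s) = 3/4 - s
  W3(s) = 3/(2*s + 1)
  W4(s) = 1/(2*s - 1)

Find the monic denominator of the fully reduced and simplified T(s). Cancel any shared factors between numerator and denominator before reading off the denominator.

Answer: s^3 - s^2 - 43*s/8 + 13/8

Working:
Step 1 - combine W1, W2 in parallel; result (-4*s^2 - s + 11)/(4*s + 4)
Step 2 - sum the parallel branches W3, W4; result (8*s - 2)/(4*s^2 - 1)
Step 3 - feedback reduction of (W1+W2), (W3+W4); result (16*s^4 + 4*s^3 - 48*s^2 - s + 11)/(16*s^3 - 16*s^2 - 86*s + 26)
The result of step 3 is T(s) in lowest terms. Its denominator has leading coefficient 16; dividing the denominator through by 16 makes it monic.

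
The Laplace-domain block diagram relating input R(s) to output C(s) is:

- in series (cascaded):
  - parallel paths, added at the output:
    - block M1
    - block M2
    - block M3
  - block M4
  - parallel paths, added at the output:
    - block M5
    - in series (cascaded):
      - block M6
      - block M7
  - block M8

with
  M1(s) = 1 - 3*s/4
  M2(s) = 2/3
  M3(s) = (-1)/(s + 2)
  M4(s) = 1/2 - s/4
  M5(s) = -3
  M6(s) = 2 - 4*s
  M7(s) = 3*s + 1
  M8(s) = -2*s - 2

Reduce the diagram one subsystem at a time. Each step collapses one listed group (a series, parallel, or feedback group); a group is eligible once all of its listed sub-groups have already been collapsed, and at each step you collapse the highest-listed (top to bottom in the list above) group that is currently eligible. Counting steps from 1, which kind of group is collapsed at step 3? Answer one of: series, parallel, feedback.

[1] reduce the parallel group M1, M2, M3
[2] reduce the series chain M6, M7
[3] reduce the parallel group M5, (M6*M7)
[4] multiply (M1+M2+M3), M4, (M5+(M6*M7)), M8 (series)
Step 3: parallel.

Answer: parallel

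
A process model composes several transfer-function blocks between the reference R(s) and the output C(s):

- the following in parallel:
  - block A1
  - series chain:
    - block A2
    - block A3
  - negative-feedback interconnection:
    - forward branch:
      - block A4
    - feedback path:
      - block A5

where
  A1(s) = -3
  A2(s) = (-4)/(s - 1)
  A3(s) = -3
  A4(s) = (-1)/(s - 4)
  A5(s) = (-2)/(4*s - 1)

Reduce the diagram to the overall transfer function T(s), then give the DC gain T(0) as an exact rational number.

Step 1: reduce the series chain A2, A3 = 12/(s - 1)
Step 2: reduce the feedback loop with forward A4 and return A5 = (1 - 4*s)/(4*s^2 - 17*s + 6)
Step 3: sum the parallel branches A1, (A2*A3), [A4/(1+A4*A5)] = (-12*s^3 + 107*s^2 - 268*s + 89)/(4*s^3 - 21*s^2 + 23*s - 6)
That last expression is T(s); at s = 0 only the constant terms survive, so T(0) = 89/(-6) = -89/6.

Therefore the answer is -89/6.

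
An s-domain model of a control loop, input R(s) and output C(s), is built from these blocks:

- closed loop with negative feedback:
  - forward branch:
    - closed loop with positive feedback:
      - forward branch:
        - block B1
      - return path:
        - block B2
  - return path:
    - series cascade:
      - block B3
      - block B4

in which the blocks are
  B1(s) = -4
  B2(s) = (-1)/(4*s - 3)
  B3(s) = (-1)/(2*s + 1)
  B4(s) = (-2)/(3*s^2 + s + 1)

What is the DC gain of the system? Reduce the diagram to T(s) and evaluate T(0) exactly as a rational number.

(1) close the feedback loop around B1, B2, giving (12 - 16*s)/(4*s - 7)
(2) multiply B3, B4 (series), giving 2/(6*s^3 + 5*s^2 + 3*s + 1)
(3) reduce the feedback loop with forward [B1/(1-B1*B2)] and return (B3*B4), giving (-96*s^4 - 8*s^3 + 12*s^2 + 20*s + 12)/(24*s^4 - 22*s^3 - 23*s^2 - 49*s + 17)
That last expression is T(s); at s = 0 only the constant terms survive, so T(0) = 12/17.

Therefore the answer is 12/17.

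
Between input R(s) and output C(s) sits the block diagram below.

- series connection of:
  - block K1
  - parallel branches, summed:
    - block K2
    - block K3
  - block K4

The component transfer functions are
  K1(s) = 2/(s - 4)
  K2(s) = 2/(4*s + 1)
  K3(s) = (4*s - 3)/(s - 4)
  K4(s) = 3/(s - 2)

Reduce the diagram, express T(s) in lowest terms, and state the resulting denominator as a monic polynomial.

Step 1 - parallel reduction of K2, K3 = (16*s^2 - 6*s - 11)/(4*s^2 - 15*s - 4)
Step 2 - cascade K1, (K2+K3), K4 = (96*s^2 - 36*s - 66)/(4*s^4 - 39*s^3 + 118*s^2 - 96*s - 32)
The result of step 2 is T(s) in lowest terms. Its denominator has leading coefficient 4; dividing the denominator through by 4 makes it monic.

Final answer: s^4 - 39*s^3/4 + 59*s^2/2 - 24*s - 8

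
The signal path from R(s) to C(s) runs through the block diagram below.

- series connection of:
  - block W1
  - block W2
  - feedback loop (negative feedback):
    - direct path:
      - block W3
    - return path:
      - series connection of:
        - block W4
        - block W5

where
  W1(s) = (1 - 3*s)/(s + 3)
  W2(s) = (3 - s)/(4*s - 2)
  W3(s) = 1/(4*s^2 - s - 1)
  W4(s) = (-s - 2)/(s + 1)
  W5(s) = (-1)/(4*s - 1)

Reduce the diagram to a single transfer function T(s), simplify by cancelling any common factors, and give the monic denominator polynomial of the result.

Reducing step by step:

(1) multiply W4, W5 (series) = (s + 2)/(4*s^2 + 3*s - 1)
(2) feedback reduction of W3, (W4*W5) = (4*s^2 + 3*s - 1)/(16*s^4 + 8*s^3 - 11*s^2 - s + 3)
(3) series reduction of W1, W2, [W3/(1+W3*(W4*W5))] = (12*s^4 - 31*s^3 - 21*s^2 + 19*s - 3)/(64*s^6 + 192*s^5 - 60*s^4 - 162*s^3 + 68*s^2 + 36*s - 18)
That last expression is T(s), already simplified. Scaling its denominator by 1/64 (the reciprocal of the leading coefficient) yields the monic denominator.

Answer: s^6 + 3*s^5 - 15*s^4/16 - 81*s^3/32 + 17*s^2/16 + 9*s/16 - 9/32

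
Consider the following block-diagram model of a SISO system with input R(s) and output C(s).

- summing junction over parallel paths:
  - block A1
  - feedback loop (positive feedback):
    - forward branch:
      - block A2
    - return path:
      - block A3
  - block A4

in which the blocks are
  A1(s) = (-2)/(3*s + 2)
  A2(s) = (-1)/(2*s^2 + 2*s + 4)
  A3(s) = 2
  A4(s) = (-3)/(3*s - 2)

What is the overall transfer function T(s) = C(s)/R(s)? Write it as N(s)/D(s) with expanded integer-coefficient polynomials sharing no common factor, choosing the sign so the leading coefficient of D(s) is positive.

Step 1 - feedback reduction of A2, A3 = (-1)/(2*s^2 + 2*s + 6)
Step 2 - reduce the parallel group A1, [A2/(1-A2*A3)], A4, which is the overall transfer function T(s) = C(s)/R(s) in lowest terms

Therefore the answer is (-30*s^3 - 43*s^2 - 94*s - 8)/(18*s^4 + 18*s^3 + 46*s^2 - 8*s - 24).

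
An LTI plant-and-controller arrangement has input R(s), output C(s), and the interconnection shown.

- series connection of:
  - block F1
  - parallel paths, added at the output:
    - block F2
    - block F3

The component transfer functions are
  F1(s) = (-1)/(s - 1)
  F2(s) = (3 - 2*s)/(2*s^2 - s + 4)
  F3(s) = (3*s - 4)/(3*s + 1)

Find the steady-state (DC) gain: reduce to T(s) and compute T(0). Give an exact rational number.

1. add F2, F3 (parallel) gives (6*s^3 - 17*s^2 + 23*s - 13)/(6*s^3 - s^2 + 11*s + 4)
2. combine F1, (F2+F3) in series gives (-6*s^3 + 17*s^2 - 23*s + 13)/(6*s^4 - 7*s^3 + 12*s^2 - 7*s - 4)
That last expression is T(s); at s = 0 only the constant terms survive, so T(0) = 13/(-4) = -13/4.

Hence the answer: -13/4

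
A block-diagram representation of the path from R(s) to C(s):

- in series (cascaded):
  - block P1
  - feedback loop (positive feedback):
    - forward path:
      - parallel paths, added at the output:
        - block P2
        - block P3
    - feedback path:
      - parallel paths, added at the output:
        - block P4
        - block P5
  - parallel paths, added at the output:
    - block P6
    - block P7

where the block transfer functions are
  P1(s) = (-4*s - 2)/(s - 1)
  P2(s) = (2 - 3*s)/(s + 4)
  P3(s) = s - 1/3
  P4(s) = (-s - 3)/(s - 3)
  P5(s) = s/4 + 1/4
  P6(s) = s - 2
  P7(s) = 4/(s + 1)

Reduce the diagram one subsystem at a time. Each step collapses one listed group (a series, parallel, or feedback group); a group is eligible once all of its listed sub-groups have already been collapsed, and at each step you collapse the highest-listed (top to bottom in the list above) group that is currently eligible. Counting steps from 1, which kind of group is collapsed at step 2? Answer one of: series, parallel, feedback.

Reducing step by step:

Step 1: sum the parallel branches P2, P3
Step 2: reduce the parallel group P4, P5
Step 3: feedback reduction of (P2+P3), (P4+P5)
Step 4: combine P6, P7 in parallel
Step 5: combine P1, [(P2+P3)/(1-(P2+P3)*(P4+P5))], (P6+P7) in series
So the answer for step 2 is parallel.

Answer: parallel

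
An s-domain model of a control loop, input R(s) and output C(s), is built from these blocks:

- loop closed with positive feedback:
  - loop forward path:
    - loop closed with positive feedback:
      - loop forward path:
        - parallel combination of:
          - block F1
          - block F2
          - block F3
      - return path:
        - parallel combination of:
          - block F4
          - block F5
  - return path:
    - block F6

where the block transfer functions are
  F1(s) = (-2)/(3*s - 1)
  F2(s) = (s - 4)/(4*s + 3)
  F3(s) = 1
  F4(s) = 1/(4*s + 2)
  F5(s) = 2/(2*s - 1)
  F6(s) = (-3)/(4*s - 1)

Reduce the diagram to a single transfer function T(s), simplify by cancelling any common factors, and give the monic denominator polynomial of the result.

Reducing step by step:

1. add F1, F2, F3 (parallel): (15*s^2 - 16*s - 5)/(12*s^2 + 5*s - 3)
2. reduce the parallel group F4, F5: (10*s + 3)/(8*s^2 - 2)
3. reduce the feedback loop with forward (F1+F2+F3) and return (F4+F5): (120*s^4 - 128*s^3 - 70*s^2 + 32*s + 10)/(96*s^4 - 110*s^3 + 67*s^2 + 88*s + 21)
4. close the feedback loop around [(F1+F2+F3)/(1-(F1+F2+F3)*(F4+F5))], F6: (480*s^5 - 632*s^4 - 152*s^3 + 198*s^2 + 8*s - 10)/(384*s^5 - 176*s^4 - 6*s^3 + 75*s^2 + 92*s + 9)
Step 4 gives the fully reduced T(s), with no common factor left to cancel. The denominator's leading coefficient is 384, so divide each of its coefficients by 384 to get the monic form.

Answer: s^5 - 11*s^4/24 - s^3/64 + 25*s^2/128 + 23*s/96 + 3/128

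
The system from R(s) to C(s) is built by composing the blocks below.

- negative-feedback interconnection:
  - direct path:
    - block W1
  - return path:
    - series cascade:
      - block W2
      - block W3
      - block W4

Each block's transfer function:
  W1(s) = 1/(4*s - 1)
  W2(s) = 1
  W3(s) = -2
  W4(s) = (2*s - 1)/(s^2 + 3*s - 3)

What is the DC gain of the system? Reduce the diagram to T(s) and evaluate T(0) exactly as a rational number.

First reduce the diagram to T(s).

Step 1. series reduction of W2, W3, W4 = (2 - 4*s)/(s^2 + 3*s - 3)
Step 2. reduce the feedback loop with forward W1 and return (W2*W3*W4) = (s^2 + 3*s - 3)/(4*s^3 + 11*s^2 - 19*s + 5)
Evaluating the step-2 result (the overall T(s)) at s = 0 gives T(0) = -3/5.

Answer: -3/5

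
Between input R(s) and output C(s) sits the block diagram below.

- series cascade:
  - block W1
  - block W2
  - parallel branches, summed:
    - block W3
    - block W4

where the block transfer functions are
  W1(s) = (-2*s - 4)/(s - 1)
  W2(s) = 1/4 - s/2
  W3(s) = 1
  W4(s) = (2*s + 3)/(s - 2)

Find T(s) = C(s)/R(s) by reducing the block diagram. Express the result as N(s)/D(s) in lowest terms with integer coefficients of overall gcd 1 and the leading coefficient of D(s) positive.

[1] sum the parallel branches W3, W4 = (3*s + 1)/(s - 2)
[2] series reduction of W1, W2, (W3+W4): this yields T(s), and no further normalization is needed

Answer: (6*s^3 + 11*s^2 - 3*s - 2)/(2*s^2 - 6*s + 4)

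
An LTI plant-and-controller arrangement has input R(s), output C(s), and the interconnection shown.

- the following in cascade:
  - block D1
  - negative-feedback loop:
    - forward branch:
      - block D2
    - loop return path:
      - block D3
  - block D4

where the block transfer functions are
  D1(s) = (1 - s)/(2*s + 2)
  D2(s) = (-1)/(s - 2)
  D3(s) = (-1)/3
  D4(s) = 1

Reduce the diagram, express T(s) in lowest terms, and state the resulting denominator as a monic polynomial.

Step 1: feedback reduction of D2, D3; result (-3)/(3*s - 5)
Step 2: multiply D1, [D2/(1+D2*D3)], D4 (series); result (3*s - 3)/(6*s^2 - 4*s - 10)
That last expression is T(s), already simplified. Scaling its denominator by 1/6 (the reciprocal of the leading coefficient) yields the monic denominator.

Final answer: s^2 - 2*s/3 - 5/3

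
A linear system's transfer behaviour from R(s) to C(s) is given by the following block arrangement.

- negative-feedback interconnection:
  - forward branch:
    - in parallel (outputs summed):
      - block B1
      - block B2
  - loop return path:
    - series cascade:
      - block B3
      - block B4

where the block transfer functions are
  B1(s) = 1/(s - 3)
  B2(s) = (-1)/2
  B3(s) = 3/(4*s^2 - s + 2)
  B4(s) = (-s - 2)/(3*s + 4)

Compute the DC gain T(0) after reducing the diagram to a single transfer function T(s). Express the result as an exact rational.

[1] add B1, B2 (parallel), giving (5 - s)/(2*s - 6)
[2] combine B3, B4 in series, giving (-3*s - 6)/(12*s^3 + 13*s^2 + 2*s + 8)
[3] apply the feedback formula to (B1+B2), (B3*B4), giving (-12*s^4 + 47*s^3 + 63*s^2 + 2*s + 40)/(24*s^4 - 46*s^3 - 71*s^2 - 5*s - 78)
Step 3 gives the overall T(s). Then T(0) = 40/(-78) = -20/39.

Therefore the answer is -20/39.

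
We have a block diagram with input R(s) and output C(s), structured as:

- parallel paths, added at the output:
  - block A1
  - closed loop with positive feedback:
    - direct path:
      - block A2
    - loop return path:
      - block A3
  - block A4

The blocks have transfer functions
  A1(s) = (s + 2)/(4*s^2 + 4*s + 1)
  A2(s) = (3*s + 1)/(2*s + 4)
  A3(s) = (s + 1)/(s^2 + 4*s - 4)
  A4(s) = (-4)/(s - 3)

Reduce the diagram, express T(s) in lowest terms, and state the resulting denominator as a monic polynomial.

Reducing step by step:

Step 1: reduce the feedback loop with forward A2 and return A3 -> (3*s^3 + 13*s^2 - 8*s - 4)/(2*s^3 + 9*s^2 + 4*s - 17)
Step 2: reduce the parallel group A1, [A2/(1-A2*A3)], A4 -> (12*s^6 - 2*s^5 - 338*s^4 - 337*s^3 + 178*s^2 + 317*s + 182)/(8*s^6 + 20*s^5 - 78*s^4 - 205*s^3 + 65*s^2 + 175*s + 51)
Step 2 gives the fully reduced T(s), with no common factor left to cancel. The denominator's leading coefficient is 8, so divide each of its coefficients by 8 to get the monic form.

Answer: s^6 + 5*s^5/2 - 39*s^4/4 - 205*s^3/8 + 65*s^2/8 + 175*s/8 + 51/8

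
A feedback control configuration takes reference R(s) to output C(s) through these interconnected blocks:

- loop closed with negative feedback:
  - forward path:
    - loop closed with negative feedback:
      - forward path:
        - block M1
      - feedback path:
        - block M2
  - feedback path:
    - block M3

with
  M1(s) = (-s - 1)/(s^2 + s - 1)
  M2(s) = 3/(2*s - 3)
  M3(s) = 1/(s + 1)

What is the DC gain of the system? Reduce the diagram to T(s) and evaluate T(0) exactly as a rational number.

[1] collapse the loop (M1 forward, M2 return); result (-2*s^2 + s + 3)/(2*s^3 - s^2 - 8*s)
[2] close the feedback loop around [M1/(1+M1*M2)], M3; result (-2*s^2 + s + 3)/(2*s^3 - s^2 - 10*s + 3)
That last expression is T(s); at s = 0 only the constant terms survive, so T(0) = 3/3 = 1.

Therefore the answer is 1.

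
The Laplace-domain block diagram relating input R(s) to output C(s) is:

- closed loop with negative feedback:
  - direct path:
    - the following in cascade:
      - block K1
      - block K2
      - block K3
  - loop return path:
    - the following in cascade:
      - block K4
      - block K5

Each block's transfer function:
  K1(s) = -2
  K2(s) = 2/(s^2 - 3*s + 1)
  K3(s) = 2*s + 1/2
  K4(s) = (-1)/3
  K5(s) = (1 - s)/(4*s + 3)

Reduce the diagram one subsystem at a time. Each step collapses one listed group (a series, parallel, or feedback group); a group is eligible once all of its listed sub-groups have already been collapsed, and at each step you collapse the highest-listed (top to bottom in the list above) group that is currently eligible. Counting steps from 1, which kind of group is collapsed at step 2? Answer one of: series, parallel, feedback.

1. multiply K1, K2, K3 (series)
2. multiply K4, K5 (series)
3. feedback reduction of (K1*K2*K3), (K4*K5)
At step 2 the group reduced is series.

Final answer: series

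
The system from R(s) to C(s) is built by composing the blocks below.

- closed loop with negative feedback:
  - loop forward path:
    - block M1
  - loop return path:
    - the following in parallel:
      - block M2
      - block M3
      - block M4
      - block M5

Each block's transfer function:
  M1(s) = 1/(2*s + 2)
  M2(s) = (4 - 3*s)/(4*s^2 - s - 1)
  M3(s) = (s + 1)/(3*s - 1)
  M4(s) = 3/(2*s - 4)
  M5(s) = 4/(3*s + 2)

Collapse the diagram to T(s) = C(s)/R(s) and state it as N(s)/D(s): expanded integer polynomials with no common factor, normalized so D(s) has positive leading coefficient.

Answer: (72*s^5 - 138*s^4 - 52*s^3 + 78*s^2 + 8*s - 8)/(144*s^6 - 108*s^5 - 244*s^4 - 93*s^3 + 122*s^2 - 27*s + 14)

Working:
Step 1. combine M2, M3, M4, M5 in parallel; result (24*s^5 + 136*s^4 - 145*s^3 - 50*s^2 - 27*s + 30)/(72*s^5 - 138*s^4 - 52*s^3 + 78*s^2 + 8*s - 8)
Step 2. apply the feedback formula to M1, (M2+M3+M4+M5); the result is T(s) itself (integer coefficients, no common factor, positive leading denominator coefficient)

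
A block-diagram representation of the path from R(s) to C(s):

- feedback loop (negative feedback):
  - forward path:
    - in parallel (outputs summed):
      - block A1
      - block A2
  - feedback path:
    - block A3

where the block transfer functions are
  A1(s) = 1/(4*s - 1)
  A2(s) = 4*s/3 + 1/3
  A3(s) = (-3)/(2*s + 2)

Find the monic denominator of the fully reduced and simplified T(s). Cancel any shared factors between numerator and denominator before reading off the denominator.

Step 1 - sum the parallel branches A1, A2 = (16*s^2 + 2)/(12*s - 3)
Step 2 - feedback reduction of (A1+A2), A3 = (-16*s^3 - 16*s^2 - 2*s - 2)/(12*s^2 - 9*s + 6)
T(s) is the step-2 result (common factors already cancelled). Leading coefficient of the denominator: 12. Divide through by 12 for the monic polynomial.

Final answer: s^2 - 3*s/4 + 1/2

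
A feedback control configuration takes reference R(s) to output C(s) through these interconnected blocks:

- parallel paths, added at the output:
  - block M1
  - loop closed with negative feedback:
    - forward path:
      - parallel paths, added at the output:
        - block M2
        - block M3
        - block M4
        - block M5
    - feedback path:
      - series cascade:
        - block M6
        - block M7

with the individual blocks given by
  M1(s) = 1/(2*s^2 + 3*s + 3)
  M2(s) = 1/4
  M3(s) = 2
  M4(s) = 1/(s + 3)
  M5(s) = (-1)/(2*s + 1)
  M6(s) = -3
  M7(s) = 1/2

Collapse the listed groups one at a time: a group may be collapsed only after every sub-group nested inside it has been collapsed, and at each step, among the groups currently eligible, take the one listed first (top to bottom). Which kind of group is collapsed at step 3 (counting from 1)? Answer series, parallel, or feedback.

The answer is feedback.

Reasoning:
Step 1 - reduce the parallel group M2, M3, M4, M5
Step 2 - series reduction of M6, M7
Step 3 - feedback reduction of (M2+M3+M4+M5), (M6*M7)
Step 4 - parallel reduction of M1, [(M2+M3+M4+M5)/(1+(M2+M3+M4+M5)*(M6*M7))]
The group at step 3 is a feedback group.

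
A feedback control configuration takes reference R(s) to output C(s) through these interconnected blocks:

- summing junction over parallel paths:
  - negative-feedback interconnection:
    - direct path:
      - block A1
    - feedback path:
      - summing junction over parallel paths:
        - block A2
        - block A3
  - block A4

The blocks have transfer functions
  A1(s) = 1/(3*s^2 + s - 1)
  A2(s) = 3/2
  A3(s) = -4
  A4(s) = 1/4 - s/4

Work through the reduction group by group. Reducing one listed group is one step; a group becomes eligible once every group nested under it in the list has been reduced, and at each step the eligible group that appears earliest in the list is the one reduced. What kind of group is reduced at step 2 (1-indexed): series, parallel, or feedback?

Answer: feedback

Working:
1. combine A2, A3 in parallel
2. feedback reduction of A1, (A2+A3)
3. combine [A1/(1+A1*(A2+A3))], A4 in parallel
Step 2 collapses a feedback group.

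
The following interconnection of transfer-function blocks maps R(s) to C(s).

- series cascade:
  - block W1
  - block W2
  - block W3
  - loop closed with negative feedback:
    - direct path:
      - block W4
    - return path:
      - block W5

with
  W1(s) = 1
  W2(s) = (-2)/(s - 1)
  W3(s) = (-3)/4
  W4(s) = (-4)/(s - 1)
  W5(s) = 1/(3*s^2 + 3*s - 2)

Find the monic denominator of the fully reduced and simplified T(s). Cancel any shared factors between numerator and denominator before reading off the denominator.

Step 1 - reduce the feedback loop with forward W4 and return W5 -> (-12*s^2 - 12*s + 8)/(3*s^3 - 5*s - 2)
Step 2 - multiply W1, W2, W3, [W4/(1+W4*W5)] (series) -> (-18*s^2 - 18*s + 12)/(3*s^4 - 3*s^3 - 5*s^2 + 3*s + 2)
T(s) is the step-2 result (common factors already cancelled). Leading coefficient of the denominator: 3. Divide through by 3 for the monic polynomial.

Therefore the answer is s^4 - s^3 - 5*s^2/3 + s + 2/3.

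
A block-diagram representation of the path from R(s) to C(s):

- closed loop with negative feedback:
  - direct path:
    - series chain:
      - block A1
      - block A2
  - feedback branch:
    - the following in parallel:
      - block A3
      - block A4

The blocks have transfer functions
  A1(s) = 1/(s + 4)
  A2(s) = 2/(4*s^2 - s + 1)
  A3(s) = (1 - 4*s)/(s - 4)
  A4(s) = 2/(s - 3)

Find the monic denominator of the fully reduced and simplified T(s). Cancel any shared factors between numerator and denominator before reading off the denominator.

Step 1. combine A1, A2 in series, giving 2/(4*s^3 + 15*s^2 - 3*s + 4)
Step 2. parallel reduction of A3, A4, giving (-4*s^2 + 15*s - 11)/(s^2 - 7*s + 12)
Step 3. reduce the feedback loop with forward (A1*A2) and return (A3+A4), giving (2*s^2 - 14*s + 24)/(4*s^5 - 13*s^4 - 60*s^3 + 197*s^2 - 34*s + 26)
That last expression is T(s), already simplified. Scaling its denominator by 1/4 (the reciprocal of the leading coefficient) yields the monic denominator.

Final answer: s^5 - 13*s^4/4 - 15*s^3 + 197*s^2/4 - 17*s/2 + 13/2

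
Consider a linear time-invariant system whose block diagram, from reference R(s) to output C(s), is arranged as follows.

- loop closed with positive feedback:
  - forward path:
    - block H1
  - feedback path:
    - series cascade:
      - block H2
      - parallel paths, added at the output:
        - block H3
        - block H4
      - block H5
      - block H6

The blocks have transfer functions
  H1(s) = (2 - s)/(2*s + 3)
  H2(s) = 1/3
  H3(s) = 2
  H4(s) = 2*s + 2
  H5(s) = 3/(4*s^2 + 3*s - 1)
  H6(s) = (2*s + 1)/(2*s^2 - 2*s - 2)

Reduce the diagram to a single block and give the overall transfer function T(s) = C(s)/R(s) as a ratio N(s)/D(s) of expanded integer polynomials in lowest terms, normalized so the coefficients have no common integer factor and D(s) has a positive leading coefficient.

1. parallel reduction of H3, H4; result 2*s + 4
2. multiply H2, (H3+H4), H5, H6 (series); result (2*s^2 + 5*s + 2)/(4*s^4 - s^3 - 8*s^2 - 2*s + 1)
3. feedback reduction of H1, (H2*(H3+H4)*H5*H6); the result is T(s) itself (integer coefficients, no common factor, positive leading denominator coefficient)

Answer: (-4*s^5 + 9*s^4 + 6*s^3 - 14*s^2 - 5*s + 2)/(8*s^5 + 10*s^4 - 17*s^3 - 27*s^2 - 12*s - 1)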